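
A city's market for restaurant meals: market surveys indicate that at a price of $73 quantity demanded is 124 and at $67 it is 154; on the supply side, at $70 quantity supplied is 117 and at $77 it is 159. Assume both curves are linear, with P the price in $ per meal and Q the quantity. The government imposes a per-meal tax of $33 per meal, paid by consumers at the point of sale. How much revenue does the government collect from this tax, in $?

Demand slope: (154 − 124)/(67 − 73) = -5, so Qd = 489 − 5P.
Supply slope: (159 − 117)/(77 − 70) = 6, so Qs = 6P − 303.
Without the tax, 489 − 5P = 6P − 303 gives 11P = 792, so P* = $72 and Q* = 129.
With the tax collected from consumers, demand (in seller-price terms) shifts: Qd = 489 − 5(P + 33).
New equilibrium: consumers pay $90, sellers receive $57, Q = 39. (Wedge: Pb − Ps = 33.)
Revenue = t · Q = 33 · 39 = $1287.

Tax revenue = $1287.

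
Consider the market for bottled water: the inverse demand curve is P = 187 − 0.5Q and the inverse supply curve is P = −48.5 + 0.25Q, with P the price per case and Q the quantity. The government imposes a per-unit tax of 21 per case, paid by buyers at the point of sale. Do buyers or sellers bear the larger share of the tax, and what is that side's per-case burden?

Rewrite in direct form: Qd = 374 − 2P and Qs = 4P + 194.
Without the tax, 374 − 2P = 4P + 194 gives 6P = 180, so P* = 30 and Q* = 314.
With the tax collected from buyers, demand (in seller-price terms) shifts: Qd = 374 − 2(P + 21).
New equilibrium: buyers pay 44, sellers receive 23, Q = 286. (Wedge: Pb − Ps = 21.)
Per-case burden: buyers 14, sellers 7.
Buyers take the larger share because demand is less price-elastic here (demand slope 2 vs supply slope 4).
The less price-elastic side of the market bears the larger share of a per-unit tax.

Buyers bear the larger share: 14 per case.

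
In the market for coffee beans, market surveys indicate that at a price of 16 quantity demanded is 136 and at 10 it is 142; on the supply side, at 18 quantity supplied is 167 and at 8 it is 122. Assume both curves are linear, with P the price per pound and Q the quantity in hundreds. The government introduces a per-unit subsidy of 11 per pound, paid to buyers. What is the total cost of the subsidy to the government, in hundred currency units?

Government outlay = 1639 hundred.

Demand slope: (142 − 136)/(10 − 16) = -1, so Qd = 152 − P.
Supply slope: (122 − 167)/(8 − 18) = 4.5, so Qs = 4.5P + 86.
Before the subsidy: set 152 − P = 4.5P + 86 → P* = 12, Q* = 140.
With a per-unit subsidy paid to buyers, each effectively pays P − 11, so demand becomes Qd = 152 − (P − 11).
Solving gives Q = 149 with buyers paying 3 and suppliers receiving 14 (the 11 wedge).
Outlay = t · Q = 11 · 149 = 1639.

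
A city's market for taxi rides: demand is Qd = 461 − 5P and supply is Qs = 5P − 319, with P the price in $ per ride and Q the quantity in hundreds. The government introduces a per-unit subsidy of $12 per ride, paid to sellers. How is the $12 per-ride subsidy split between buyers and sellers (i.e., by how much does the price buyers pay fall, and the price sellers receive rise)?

Before the subsidy: set 461 − 5P = 5P − 319 → P* = $78, Q* = 71.
With a per-unit subsidy paid to sellers, each receives P + 12 per unit sold, so supply becomes Qs = 5(P + 12) − 319.
New equilibrium: buyers pay $72, sellers receive $84, Q = 101. (Wedge: Pb − Ps = −12.)
Gain to buyers: $6; to sellers: $6. (They sum to $12.)

Buyers gain $6 per ride; sellers gain $6 per ride.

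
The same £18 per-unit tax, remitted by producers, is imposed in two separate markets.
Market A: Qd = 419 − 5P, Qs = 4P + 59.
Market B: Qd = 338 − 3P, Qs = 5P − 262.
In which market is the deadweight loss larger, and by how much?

Market A, by £56.25.

Market A: pre-tax P* = £40, Q* = 219; post-tax Q = 179; deadweight loss = £360.
Market B: pre-tax P* = £75, Q* = 113; post-tax Q = 79.25; deadweight loss = £303.75.
Difference: £360 vs £303.75 → market A is larger by £56.25.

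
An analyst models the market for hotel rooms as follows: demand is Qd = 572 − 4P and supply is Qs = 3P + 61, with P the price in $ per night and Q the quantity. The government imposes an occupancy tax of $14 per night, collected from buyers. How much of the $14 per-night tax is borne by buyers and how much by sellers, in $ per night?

Buyers bear $6 per night; sellers bear $8 per night.

Before the tax: set 572 − 4P = 3P + 61 → P* = $73, Q* = 280.
With the tax collected from buyers, demand (in seller-price terms) shifts: Qd = 572 − 4(P + 14).
Solving gives Q = 256 with buyers paying $79 and sellers receiving $65 (the $14 wedge).
Burden on buyers: $6; on sellers: $8. (They sum to $14.)
The less price-elastic side of the market bears the larger share of a per-unit tax.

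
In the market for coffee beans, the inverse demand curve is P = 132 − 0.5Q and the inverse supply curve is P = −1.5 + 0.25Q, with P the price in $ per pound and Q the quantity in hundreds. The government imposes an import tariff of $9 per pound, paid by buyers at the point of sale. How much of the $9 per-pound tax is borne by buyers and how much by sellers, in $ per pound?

Inverting to Q(P) form: Qd = 264 − 2P; Qs = 4P + 6.
Without the tax, 264 − 2P = 4P + 6 gives 6P = 258, so P* = $43 and Q* = 178.
With the tax collected from buyers, demand (in seller-price terms) shifts: Qd = 264 − 2(P + 9).
New equilibrium: buyers pay $49, sellers receive $40, Q = 166. (Wedge: Pb − Ps = 9.)
Burden on buyers: $6; on sellers: $3. (They sum to $9.)

Buyers bear $6 per pound; sellers bear $3 per pound.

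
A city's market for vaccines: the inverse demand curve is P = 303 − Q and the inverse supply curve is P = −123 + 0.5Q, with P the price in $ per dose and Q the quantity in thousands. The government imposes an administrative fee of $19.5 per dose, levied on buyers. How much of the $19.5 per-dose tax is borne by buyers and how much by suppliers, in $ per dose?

Inverting to Q(P) form: Qd = 303 − P; Qs = 2P + 246.
Without the tax, 303 − P = 2P + 246 gives 3P = 57, so P* = $19 and Q* = 284.
With the tax collected from buyers, demand (in seller-price terms) shifts: Qd = 303 − (P + 19.5).
New equilibrium: buyers pay $32, suppliers receive $12.5, Q = 271. (Wedge: Pb − Ps = 19.5.)
Burden on buyers: $13; on suppliers: $6.5. (They sum to $19.5.)
The less price-elastic side of the market bears the larger share of a per-unit tax.

Buyers bear $13 per dose; suppliers bear $6.5 per dose.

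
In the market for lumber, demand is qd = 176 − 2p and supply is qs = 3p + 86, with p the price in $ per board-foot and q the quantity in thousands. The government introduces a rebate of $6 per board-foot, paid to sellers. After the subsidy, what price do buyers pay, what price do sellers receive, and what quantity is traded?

Buyers pay $14.4; sellers receive $20.4; quantity = 147.2.

Without the subsidy, 176 − 2p = 3p + 86 gives 5p = 90, so p* = $18 and q* = 140.
With a per-unit subsidy paid to sellers, each receives p + 6 per unit sold, so supply becomes qs = 3(p + 6) + 86.
New equilibrium: buyers pay $14.4, sellers receive $20.4, q = 147.2. (Wedge: pb − ps = −6.)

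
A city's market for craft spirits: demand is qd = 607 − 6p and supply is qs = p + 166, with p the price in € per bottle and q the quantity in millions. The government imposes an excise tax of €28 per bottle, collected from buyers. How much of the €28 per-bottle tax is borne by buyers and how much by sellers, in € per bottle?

Buyers bear €4 per bottle; sellers bear €24 per bottle.

Before the tax: set 607 − 6p = p + 166 → p* = €63, q* = 229.
With the tax collected from buyers, demand (in seller-price terms) shifts: qd = 607 − 6(p + 28).
Solving gives q = 205 with buyers paying €67 and sellers receiving €39 (the €28 wedge).
Burden on buyers: €4; on sellers: €24. (They sum to €28.)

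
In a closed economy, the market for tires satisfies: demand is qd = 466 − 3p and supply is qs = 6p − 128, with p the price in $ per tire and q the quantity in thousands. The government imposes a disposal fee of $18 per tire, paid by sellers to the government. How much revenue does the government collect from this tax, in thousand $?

Without the tax, 466 − 3p = 6p − 128 gives 9p = 594, so p* = $66 and q* = 268.
With the tax collected from sellers, supply shifts: qs = 6(p − 18) − 128.
Solving gives q = 232 with consumers paying $78 and sellers receiving $60 (the $18 wedge).
Revenue = t · Q = 18 · 232 = $4176.

Tax revenue = $4176 thousand.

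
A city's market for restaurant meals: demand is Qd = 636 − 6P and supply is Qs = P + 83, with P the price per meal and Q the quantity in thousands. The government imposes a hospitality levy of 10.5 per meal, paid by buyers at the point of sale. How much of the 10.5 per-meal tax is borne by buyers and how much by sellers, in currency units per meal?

Buyers bear 1.5 per meal; sellers bear 9 per meal.

Without the tax, 636 − 6P = P + 83 gives 7P = 553, so P* = 79 and Q* = 162.
With the tax collected from buyers, demand (in seller-price terms) shifts: Qd = 636 − 6(P + 10.5).
New equilibrium: buyers pay 80.5, sellers receive 70, Q = 153. (Wedge: Pb − Ps = 10.5.)
Burden on buyers: 1.5; on sellers: 9. (They sum to 10.5.)
The less price-elastic side of the market bears the larger share of a per-unit tax.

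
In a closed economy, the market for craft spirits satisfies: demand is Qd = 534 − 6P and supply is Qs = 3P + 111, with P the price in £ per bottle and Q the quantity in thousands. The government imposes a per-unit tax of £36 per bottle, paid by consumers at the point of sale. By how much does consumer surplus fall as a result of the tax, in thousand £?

Consumer surplus falls by £2592 thousand.

Without the tax, 534 − 6P = 3P + 111 gives 9P = 423, so P* = £47 and Q* = 252.
With the tax collected from consumers, demand (in seller-price terms) shifts: Qd = 534 − 6(P + 36).
Solving gives Q = 180 with consumers paying £59 and suppliers receiving £23 (the £36 wedge).
ΔCS is the trapezoid between Q = 180 and Q = 252 of height £12: ½ · (252 + 180) · 12 = £2592.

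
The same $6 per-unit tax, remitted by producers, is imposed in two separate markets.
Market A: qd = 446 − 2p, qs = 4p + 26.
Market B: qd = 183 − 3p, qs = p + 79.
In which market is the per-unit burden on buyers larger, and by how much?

Market A: pre-tax p* = $70, q* = 306; post-tax q = 298; per-unit burden on buyers = $4.
Market B: pre-tax p* = $26, q* = 105; post-tax q = 100.5; per-unit burden on buyers = $1.5.
Difference: $4 vs $1.5 → market A is larger by $2.5.

Market A, by $2.5.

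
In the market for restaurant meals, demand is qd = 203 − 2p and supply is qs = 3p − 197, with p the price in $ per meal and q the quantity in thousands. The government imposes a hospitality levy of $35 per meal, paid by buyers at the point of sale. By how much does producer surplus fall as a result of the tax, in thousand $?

Producer surplus falls by $308 thousand.

Without the tax, 203 − 2p = 3p − 197 gives 5p = 400, so p* = $80 and q* = 43.
With the tax collected from buyers, demand (in seller-price terms) shifts: qd = 203 − 2(p + 35).
Solving gives q = 1 with buyers paying $101 and producers receiving $66 (the $35 wedge).
ΔPS is the trapezoid between Q = 1 and Q = 43 of height $14: ½ · (43 + 1) · 14 = $308.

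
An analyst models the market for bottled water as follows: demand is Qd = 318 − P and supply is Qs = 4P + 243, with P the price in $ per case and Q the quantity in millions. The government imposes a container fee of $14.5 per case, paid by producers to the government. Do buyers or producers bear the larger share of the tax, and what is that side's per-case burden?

Without the tax, 318 − P = 4P + 243 gives 5P = 75, so P* = $15 and Q* = 303.
With the tax collected from producers, supply shifts: Qs = 4(P − 14.5) + 243.
New equilibrium: buyers pay $26.6, producers receive $12.1, Q = 291.4. (Wedge: Pb − Ps = 14.5.)
Per-case burden: buyers $11.6, producers $2.9.
Buyers take the larger share because demand is less price-elastic here (demand slope 1 vs supply slope 4).
The less price-elastic side of the market bears the larger share of a per-unit tax.

Buyers bear the larger share: $11.6 per case.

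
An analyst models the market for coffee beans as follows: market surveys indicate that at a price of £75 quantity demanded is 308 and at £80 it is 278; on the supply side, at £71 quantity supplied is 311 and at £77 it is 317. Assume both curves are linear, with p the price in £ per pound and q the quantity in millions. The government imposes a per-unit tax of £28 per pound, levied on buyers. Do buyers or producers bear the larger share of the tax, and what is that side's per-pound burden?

Producers bear the larger share: £24 per pound.

Demand slope: (278 − 308)/(80 − 75) = -6, so qd = 758 − 6p.
Supply slope: (317 − 311)/(77 − 71) = 1, so qs = p + 240.
Without the tax, 758 − 6p = p + 240 gives 7p = 518, so p* = £74 and q* = 314.
With the tax collected from buyers, demand (in seller-price terms) shifts: qd = 758 − 6(p + 28).
Solving gives q = 290 with buyers paying £78 and producers receiving £50 (the £28 wedge).
Per-pound burden: buyers £4, producers £24.
Producers take the larger share because supply is less price-elastic here (demand slope 6 vs supply slope 1).
The less price-elastic side of the market bears the larger share of a per-unit tax.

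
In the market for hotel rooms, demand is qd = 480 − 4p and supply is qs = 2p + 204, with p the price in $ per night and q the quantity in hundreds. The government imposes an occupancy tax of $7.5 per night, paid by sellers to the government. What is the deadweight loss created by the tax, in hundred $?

Deadweight loss = $37.5 hundred.

Before the tax: set 480 − 4p = 2p + 204 → p* = $46, q* = 296.
With the tax collected from sellers, supply shifts: qs = 2(p − 7.5) + 204.
Solving gives q = 286 with consumers paying $48.5 and sellers receiving $41 (the $7.5 wedge).
Quantity falls by |ΔQ| = |296 − 286| = 10.
DWL = ½ · t · |ΔQ| = ½ · 7.5 · 10 = $37.5.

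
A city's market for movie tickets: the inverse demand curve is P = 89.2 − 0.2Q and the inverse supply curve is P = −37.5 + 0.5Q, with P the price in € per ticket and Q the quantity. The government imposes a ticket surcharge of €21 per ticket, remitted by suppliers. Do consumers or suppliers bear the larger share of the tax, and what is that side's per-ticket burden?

Suppliers bear the larger share: €15 per ticket.

Inverting to Q(P) form: Qd = 446 − 5P; Qs = 2P + 75.
Without the tax, 446 − 5P = 2P + 75 gives 7P = 371, so P* = €53 and Q* = 181.
With the tax collected from suppliers, supply shifts: Qs = 2(P − 21) + 75.
Solving gives Q = 151 with consumers paying €59 and suppliers receiving €38 (the €21 wedge).
Per-ticket burden: consumers €6, suppliers €15.
Suppliers take the larger share because supply is less price-elastic here (demand slope 5 vs supply slope 2).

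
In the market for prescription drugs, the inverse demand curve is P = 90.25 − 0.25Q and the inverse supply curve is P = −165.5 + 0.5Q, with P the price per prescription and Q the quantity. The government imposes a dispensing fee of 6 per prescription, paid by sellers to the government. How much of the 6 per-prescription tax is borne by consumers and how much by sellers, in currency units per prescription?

Consumers bear 2 per prescription; sellers bear 4 per prescription.

Inverting to Q(P) form: Qd = 361 − 4P; Qs = 2P + 331.
Before the tax: set 361 − 4P = 2P + 331 → P* = 5, Q* = 341.
With the tax collected from sellers, supply shifts: Qs = 2(P − 6) + 331.
Solving gives Q = 333 with consumers paying 7 and sellers receiving 1 (the 6 wedge).
Burden on consumers: 2; on sellers: 4. (They sum to 6.)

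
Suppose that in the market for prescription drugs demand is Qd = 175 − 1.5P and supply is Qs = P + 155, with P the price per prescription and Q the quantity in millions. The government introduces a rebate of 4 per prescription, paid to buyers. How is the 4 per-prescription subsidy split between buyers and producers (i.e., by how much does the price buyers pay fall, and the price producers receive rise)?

Buyers gain 1.6 per prescription; producers gain 2.4 per prescription.

Before the subsidy: set 175 − 1.5P = P + 155 → P* = 8, Q* = 163.
With a per-unit subsidy paid to buyers, each effectively pays P − 4, so demand becomes Qd = 175 − 1.5(P − 4).
Solving gives Q = 165.4 with buyers paying 6.4 and producers receiving 10.4 (the 4 wedge).
Gain to buyers: 1.6; to producers: 2.4. (They sum to 4.)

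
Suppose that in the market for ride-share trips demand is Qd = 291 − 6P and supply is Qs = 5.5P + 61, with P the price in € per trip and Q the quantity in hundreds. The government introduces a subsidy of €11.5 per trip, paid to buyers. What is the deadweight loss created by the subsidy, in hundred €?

Without the subsidy, 291 − 6P = 5.5P + 61 gives 11.5P = 230, so P* = €20 and Q* = 171.
With a per-unit subsidy paid to buyers, each effectively pays P − 11.5, so demand becomes Qd = 291 − 6(P − 11.5).
New equilibrium: buyers pay €14.5, producers receive €26, Q = 204. (Wedge: Pb − Ps = −11.5.)
Quantity rises by |ΔQ| = |171 − 204| = 33.
DWL = ½ · t · |ΔQ| = ½ · 11.5 · 33 = €189.75.

Deadweight loss = €189.75 hundred.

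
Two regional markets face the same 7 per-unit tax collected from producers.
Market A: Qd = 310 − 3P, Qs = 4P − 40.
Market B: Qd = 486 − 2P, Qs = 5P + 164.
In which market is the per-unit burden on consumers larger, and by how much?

Market B, by 1.

Market A: pre-tax P* = 50, Q* = 160; post-tax Q = 148; per-unit burden on consumers = 4.
Market B: pre-tax P* = 46, Q* = 394; post-tax Q = 384; per-unit burden on consumers = 5.
Difference: 4 vs 5 → market B is larger by 1.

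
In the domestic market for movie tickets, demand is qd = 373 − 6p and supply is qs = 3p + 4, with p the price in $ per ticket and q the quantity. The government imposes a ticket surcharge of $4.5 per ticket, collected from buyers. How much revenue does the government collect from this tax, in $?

Tax revenue = $531.

Before the tax: set 373 − 6p = 3p + 4 → p* = $41, q* = 127.
With the tax collected from buyers, demand (in seller-price terms) shifts: qd = 373 − 6(p + 4.5).
New equilibrium: buyers pay $42.5, suppliers receive $38, q = 118. (Wedge: pb − ps = 4.5.)
Revenue = t · Q = 4.5 · 118 = $531.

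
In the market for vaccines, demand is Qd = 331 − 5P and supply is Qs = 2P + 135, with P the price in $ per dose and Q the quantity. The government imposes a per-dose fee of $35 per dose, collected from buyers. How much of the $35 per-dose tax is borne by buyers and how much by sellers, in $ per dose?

Before the tax: set 331 − 5P = 2P + 135 → P* = $28, Q* = 191.
With the tax collected from buyers, demand (in seller-price terms) shifts: Qd = 331 − 5(P + 35).
Solving gives Q = 141 with buyers paying $38 and sellers receiving $3 (the $35 wedge).
Burden on buyers: $10; on sellers: $25. (They sum to $35.)
The less price-elastic side of the market bears the larger share of a per-unit tax.

Buyers bear $10 per dose; sellers bear $25 per dose.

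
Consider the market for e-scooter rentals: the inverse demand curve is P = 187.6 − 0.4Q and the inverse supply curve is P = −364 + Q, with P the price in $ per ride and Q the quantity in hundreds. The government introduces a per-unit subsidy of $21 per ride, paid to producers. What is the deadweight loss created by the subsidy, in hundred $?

Inverting to Q(P) form: Qd = 469 − 2.5P; Qs = P + 364.
Without the subsidy, 469 − 2.5P = P + 364 gives 3.5P = 105, so P* = $30 and Q* = 394.
With a per-unit subsidy paid to producers, each receives P + 21 per unit sold, so supply becomes Qs = (P + 21) + 364.
Solving gives Q = 409 with consumers paying $24 and producers receiving $45 (the $21 wedge).
Quantity rises by |ΔQ| = |394 − 409| = 15.
DWL = ½ · t · |ΔQ| = ½ · 21 · 15 = $157.5.

Deadweight loss = $157.5 hundred.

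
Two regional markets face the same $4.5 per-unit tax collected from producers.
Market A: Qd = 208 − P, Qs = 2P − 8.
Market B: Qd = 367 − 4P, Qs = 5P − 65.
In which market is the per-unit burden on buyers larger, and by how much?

Market A: pre-tax P* = $72, Q* = 136; post-tax Q = 133; per-unit burden on buyers = $3.
Market B: pre-tax P* = $48, Q* = 175; post-tax Q = 165; per-unit burden on buyers = $2.5.
Difference: $3 vs $2.5 → market A is larger by $0.5.

Market A, by $0.5.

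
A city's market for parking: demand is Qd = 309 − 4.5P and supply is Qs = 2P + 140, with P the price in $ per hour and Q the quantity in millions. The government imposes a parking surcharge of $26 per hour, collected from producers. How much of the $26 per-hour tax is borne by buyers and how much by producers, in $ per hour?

Before the tax: set 309 − 4.5P = 2P + 140 → P* = $26, Q* = 192.
With the tax collected from producers, supply shifts: Qs = 2(P − 26) + 140.
Solving gives Q = 156 with buyers paying $34 and producers receiving $8 (the $26 wedge).
Burden on buyers: $8; on producers: $18. (They sum to $26.)

Buyers bear $8 per hour; producers bear $18 per hour.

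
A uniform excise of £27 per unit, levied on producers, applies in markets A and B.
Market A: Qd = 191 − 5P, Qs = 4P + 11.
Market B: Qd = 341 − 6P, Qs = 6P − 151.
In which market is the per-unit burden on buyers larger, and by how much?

Market B, by £1.5.

Market A: pre-tax P* = £20, Q* = 91; post-tax Q = 31; per-unit burden on buyers = £12.
Market B: pre-tax P* = £41, Q* = 95; post-tax Q = 14; per-unit burden on buyers = £13.5.
Difference: £12 vs £13.5 → market B is larger by £1.5.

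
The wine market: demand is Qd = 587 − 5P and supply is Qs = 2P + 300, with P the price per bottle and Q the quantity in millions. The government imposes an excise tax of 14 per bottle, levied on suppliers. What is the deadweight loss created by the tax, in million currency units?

Before the tax: set 587 − 5P = 2P + 300 → P* = 41, Q* = 382.
With the tax collected from suppliers, supply shifts: Qs = 2(P − 14) + 300.
New equilibrium: consumers pay 45, suppliers receive 31, Q = 362. (Wedge: Pb − Ps = 14.)
Quantity falls by |ΔQ| = |382 − 362| = 20.
DWL = ½ · t · |ΔQ| = ½ · 14 · 20 = 140.

Deadweight loss = 140 million.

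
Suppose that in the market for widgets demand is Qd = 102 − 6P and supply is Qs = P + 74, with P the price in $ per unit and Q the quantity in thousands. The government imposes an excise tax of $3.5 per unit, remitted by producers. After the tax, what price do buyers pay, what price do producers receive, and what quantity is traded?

Without the tax, 102 − 6P = P + 74 gives 7P = 28, so P* = $4 and Q* = 78.
With the tax collected from producers, supply shifts: Qs = (P − 3.5) + 74.
Solving gives Q = 75 with buyers paying $4.5 and producers receiving $1 (the $3.5 wedge).
The less price-elastic side of the market bears the larger share of a per-unit tax.

Buyers pay $4.5; producers receive $1; quantity = 75.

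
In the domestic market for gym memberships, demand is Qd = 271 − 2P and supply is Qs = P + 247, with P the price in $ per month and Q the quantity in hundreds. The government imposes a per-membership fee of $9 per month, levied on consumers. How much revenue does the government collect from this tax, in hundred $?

Tax revenue = $2241 hundred.

Before the tax: set 271 − 2P = P + 247 → P* = $8, Q* = 255.
With the tax collected from consumers, demand (in seller-price terms) shifts: Qd = 271 − 2(P + 9).
New equilibrium: consumers pay $11, producers receive $2, Q = 249. (Wedge: Pb − Ps = 9.)
Revenue = t · Q = 9 · 249 = $2241.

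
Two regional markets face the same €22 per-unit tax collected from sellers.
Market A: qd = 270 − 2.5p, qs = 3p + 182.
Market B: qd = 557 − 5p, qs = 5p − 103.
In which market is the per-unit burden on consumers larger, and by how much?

Market A, by €1.

Market A: pre-tax p* = €16, q* = 230; post-tax q = 200; per-unit burden on consumers = €12.
Market B: pre-tax p* = €66, q* = 227; post-tax q = 172; per-unit burden on consumers = €11.
Difference: €12 vs €11 → market A is larger by €1.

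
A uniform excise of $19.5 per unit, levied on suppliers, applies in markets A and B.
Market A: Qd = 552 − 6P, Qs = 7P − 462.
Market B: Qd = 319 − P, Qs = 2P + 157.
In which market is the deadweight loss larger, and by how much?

Market A, by $487.5.

Market A: pre-tax P* = $78, Q* = 84; post-tax Q = 21; deadweight loss = $614.25.
Market B: pre-tax P* = $54, Q* = 265; post-tax Q = 252; deadweight loss = $126.75.
Difference: $614.25 vs $126.75 → market A is larger by $487.5.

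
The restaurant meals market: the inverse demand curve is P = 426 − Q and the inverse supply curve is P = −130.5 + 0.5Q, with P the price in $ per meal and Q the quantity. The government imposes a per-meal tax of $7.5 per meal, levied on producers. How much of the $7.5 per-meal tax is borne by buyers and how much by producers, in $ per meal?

Rewrite in direct form: Qd = 426 − P and Qs = 2P + 261.
Before the tax: set 426 − P = 2P + 261 → P* = $55, Q* = 371.
With the tax collected from producers, supply shifts: Qs = 2(P − 7.5) + 261.
New equilibrium: buyers pay $60, producers receive $52.5, Q = 366. (Wedge: Pb − Ps = 7.5.)
Burden on buyers: $5; on producers: $2.5. (They sum to $7.5.)
The less price-elastic side of the market bears the larger share of a per-unit tax.

Buyers bear $5 per meal; producers bear $2.5 per meal.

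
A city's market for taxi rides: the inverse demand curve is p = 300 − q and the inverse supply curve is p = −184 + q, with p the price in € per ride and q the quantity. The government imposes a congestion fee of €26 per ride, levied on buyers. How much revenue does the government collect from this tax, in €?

Tax revenue = €5954.

Rewrite in direct form: qd = 300 − p and qs = p + 184.
Without the tax, 300 − p = p + 184 gives 2p = 116, so p* = €58 and q* = 242.
With the tax collected from buyers, demand (in seller-price terms) shifts: qd = 300 − (p + 26).
Solving gives q = 229 with buyers paying €71 and suppliers receiving €45 (the €26 wedge).
Revenue = t · Q = 26 · 229 = €5954.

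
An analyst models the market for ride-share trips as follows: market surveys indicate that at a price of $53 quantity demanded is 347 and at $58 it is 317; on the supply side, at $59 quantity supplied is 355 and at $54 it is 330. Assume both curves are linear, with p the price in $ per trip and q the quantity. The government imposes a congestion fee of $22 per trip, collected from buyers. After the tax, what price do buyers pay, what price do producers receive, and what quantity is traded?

Buyers pay $65; producers receive $43; quantity = 275.

Demand slope: (317 − 347)/(58 − 53) = -6, so qd = 665 − 6p.
Supply slope: (330 − 355)/(54 − 59) = 5, so qs = 5p + 60.
Without the tax, 665 − 6p = 5p + 60 gives 11p = 605, so p* = $55 and q* = 335.
With the tax collected from buyers, demand (in seller-price terms) shifts: qd = 665 − 6(p + 22).
Solving gives q = 275 with buyers paying $65 and producers receiving $43 (the $22 wedge).
The less price-elastic side of the market bears the larger share of a per-unit tax.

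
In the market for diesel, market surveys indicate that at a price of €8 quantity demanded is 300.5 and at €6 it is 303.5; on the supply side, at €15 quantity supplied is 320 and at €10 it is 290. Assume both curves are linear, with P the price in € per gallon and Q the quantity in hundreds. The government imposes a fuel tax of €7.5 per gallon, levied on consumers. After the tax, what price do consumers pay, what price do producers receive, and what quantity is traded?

Consumers pay €17; producers receive €9.5; quantity = 287.

Demand slope: (303.5 − 300.5)/(6 − 8) = -1.5, so Qd = 312.5 − 1.5P.
Supply slope: (290 − 320)/(10 − 15) = 6, so Qs = 6P + 230.
Before the tax: set 312.5 − 1.5P = 6P + 230 → P* = €11, Q* = 296.
With the tax collected from consumers, demand (in seller-price terms) shifts: Qd = 312.5 − 1.5(P + 7.5).
Solving gives Q = 287 with consumers paying €17 and producers receiving €9.5 (the €7.5 wedge).
The less price-elastic side of the market bears the larger share of a per-unit tax.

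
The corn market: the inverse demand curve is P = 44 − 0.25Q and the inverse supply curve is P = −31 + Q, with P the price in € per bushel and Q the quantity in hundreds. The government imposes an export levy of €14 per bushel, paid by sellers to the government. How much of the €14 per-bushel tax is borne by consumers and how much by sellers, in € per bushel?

Consumers bear €2.8 per bushel; sellers bear €11.2 per bushel.

Inverting to Q(P) form: Qd = 176 − 4P; Qs = P + 31.
Without the tax, 176 − 4P = P + 31 gives 5P = 145, so P* = €29 and Q* = 60.
With the tax collected from sellers, supply shifts: Qs = (P − 14) + 31.
New equilibrium: consumers pay €31.8, sellers receive €17.8, Q = 48.8. (Wedge: Pb − Ps = 14.)
Burden on consumers: €2.8; on sellers: €11.2. (They sum to €14.)
The less price-elastic side of the market bears the larger share of a per-unit tax.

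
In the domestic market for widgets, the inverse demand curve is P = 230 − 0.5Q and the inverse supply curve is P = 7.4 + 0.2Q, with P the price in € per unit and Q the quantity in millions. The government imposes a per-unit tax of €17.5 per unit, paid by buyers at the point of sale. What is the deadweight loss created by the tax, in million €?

Inverting to Q(P) form: Qd = 460 − 2P; Qs = 5P − 37.
Without the tax, 460 − 2P = 5P − 37 gives 7P = 497, so P* = €71 and Q* = 318.
With the tax collected from buyers, demand (in seller-price terms) shifts: Qd = 460 − 2(P + 17.5).
Solving gives Q = 293 with buyers paying €83.5 and sellers receiving €66 (the €17.5 wedge).
Quantity falls by |ΔQ| = |318 − 293| = 25.
DWL = ½ · t · |ΔQ| = ½ · 17.5 · 25 = €218.75.

Deadweight loss = €218.75 million.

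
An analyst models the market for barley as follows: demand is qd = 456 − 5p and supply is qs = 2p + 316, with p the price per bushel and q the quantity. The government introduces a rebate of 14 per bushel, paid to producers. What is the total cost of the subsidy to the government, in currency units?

Without the subsidy, 456 − 5p = 2p + 316 gives 7p = 140, so p* = 20 and q* = 356.
With a per-unit subsidy paid to producers, each receives p + 14 per unit sold, so supply becomes qs = 2(p + 14) + 316.
Solving gives q = 376 with consumers paying 16 and producers receiving 30 (the 14 wedge).
Outlay = t · Q = 14 · 376 = 5264.

Government outlay = 5264.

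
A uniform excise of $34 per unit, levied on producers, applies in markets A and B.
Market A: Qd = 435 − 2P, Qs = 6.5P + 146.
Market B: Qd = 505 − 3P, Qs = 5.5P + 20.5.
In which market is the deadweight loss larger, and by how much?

Market A: pre-tax P* = $34, Q* = 367; post-tax Q = 315; deadweight loss = $884.
Market B: pre-tax P* = $57, Q* = 334; post-tax Q = 268; deadweight loss = $1122.
Difference: $884 vs $1122 → market B is larger by $238.

Market B, by $238.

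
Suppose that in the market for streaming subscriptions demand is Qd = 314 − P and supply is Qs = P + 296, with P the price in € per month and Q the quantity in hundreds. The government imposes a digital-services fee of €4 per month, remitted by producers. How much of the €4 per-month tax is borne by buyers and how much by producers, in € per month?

Before the tax: set 314 − P = P + 296 → P* = €9, Q* = 305.
With the tax collected from producers, supply shifts: Qs = (P − 4) + 296.
Solving gives Q = 303 with buyers paying €11 and producers receiving €7 (the €4 wedge).
Burden on buyers: €2; on producers: €2. (They sum to €4.)
The less price-elastic side of the market bears the larger share of a per-unit tax.

Buyers bear €2 per month; producers bear €2 per month.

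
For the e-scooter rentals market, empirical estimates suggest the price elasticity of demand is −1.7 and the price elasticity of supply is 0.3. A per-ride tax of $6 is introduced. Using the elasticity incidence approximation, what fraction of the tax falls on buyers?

Buyers' share ≈ 0.15.

Incidence ratio: buyers' share ≈ εs / (εs + |εd|) = 0.3 / (0.3 + 1.7) = 0.15.
Supply is the less elastic side, so buyers bear the smaller share.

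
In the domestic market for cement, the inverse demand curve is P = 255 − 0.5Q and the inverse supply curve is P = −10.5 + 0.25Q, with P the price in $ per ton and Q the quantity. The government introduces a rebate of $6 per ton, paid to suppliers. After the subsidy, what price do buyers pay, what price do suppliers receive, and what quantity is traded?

Rewrite in direct form: Qd = 510 − 2P and Qs = 4P + 42.
Before the subsidy: set 510 − 2P = 4P + 42 → P* = $78, Q* = 354.
With a per-unit subsidy paid to suppliers, each receives P + 6 per unit sold, so supply becomes Qs = 4(P + 6) + 42.
New equilibrium: buyers pay $74, suppliers receive $80, Q = 362. (Wedge: Pb − Ps = −6.)

Buyers pay $74; suppliers receive $80; quantity = 362.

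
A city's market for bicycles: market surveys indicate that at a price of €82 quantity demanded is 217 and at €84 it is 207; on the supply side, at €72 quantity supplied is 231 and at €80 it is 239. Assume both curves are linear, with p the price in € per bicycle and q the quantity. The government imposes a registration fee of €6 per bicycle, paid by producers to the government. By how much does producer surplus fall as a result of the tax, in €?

Demand slope: (207 − 217)/(84 − 82) = -5, so qd = 627 − 5p.
Supply slope: (239 − 231)/(80 − 72) = 1, so qs = p + 159.
Before the tax: set 627 − 5p = p + 159 → p* = €78, q* = 237.
With the tax collected from producers, supply shifts: qs = (p − 6) + 159.
Solving gives q = 232 with buyers paying €79 and producers receiving €73 (the €6 wedge).
ΔPS is the trapezoid between Q = 232 and Q = 237 of height €5: ½ · (237 + 232) · 5 = €1172.5.

Producer surplus falls by €1172.5.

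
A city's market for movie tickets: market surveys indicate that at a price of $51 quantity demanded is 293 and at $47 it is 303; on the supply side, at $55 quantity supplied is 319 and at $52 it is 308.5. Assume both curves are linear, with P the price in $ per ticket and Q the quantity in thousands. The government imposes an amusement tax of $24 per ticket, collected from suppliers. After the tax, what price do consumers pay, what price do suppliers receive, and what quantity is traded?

Demand slope: (303 − 293)/(47 − 51) = -2.5, so Qd = 420.5 − 2.5P.
Supply slope: (308.5 − 319)/(52 − 55) = 3.5, so Qs = 3.5P + 126.5.
Before the tax: set 420.5 − 2.5P = 3.5P + 126.5 → P* = $49, Q* = 298.
With the tax collected from suppliers, supply shifts: Qs = 3.5(P − 24) + 126.5.
Solving gives Q = 263 with consumers paying $63 and suppliers receiving $39 (the $24 wedge).
The less price-elastic side of the market bears the larger share of a per-unit tax.

Consumers pay $63; suppliers receive $39; quantity = 263.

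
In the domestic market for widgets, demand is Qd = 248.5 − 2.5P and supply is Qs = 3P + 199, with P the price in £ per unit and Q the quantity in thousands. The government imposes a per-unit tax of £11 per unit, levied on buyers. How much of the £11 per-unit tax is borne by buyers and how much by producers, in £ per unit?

Without the tax, 248.5 − 2.5P = 3P + 199 gives 5.5P = 49.5, so P* = £9 and Q* = 226.
With the tax collected from buyers, demand (in seller-price terms) shifts: Qd = 248.5 − 2.5(P + 11).
Solving gives Q = 211 with buyers paying £15 and producers receiving £4 (the £11 wedge).
Burden on buyers: £6; on producers: £5. (They sum to £11.)
The less price-elastic side of the market bears the larger share of a per-unit tax.

Buyers bear £6 per unit; producers bear £5 per unit.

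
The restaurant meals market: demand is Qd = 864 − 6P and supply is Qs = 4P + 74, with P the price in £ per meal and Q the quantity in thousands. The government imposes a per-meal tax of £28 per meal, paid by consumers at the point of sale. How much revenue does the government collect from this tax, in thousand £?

Before the tax: set 864 − 6P = 4P + 74 → P* = £79, Q* = 390.
With the tax collected from consumers, demand (in seller-price terms) shifts: Qd = 864 − 6(P + 28).
Solving gives Q = 322.8 with consumers paying £90.2 and suppliers receiving £62.2 (the £28 wedge).
Revenue = t · Q = 28 · 322.8 = £9038.4.

Tax revenue = £9038.4 thousand.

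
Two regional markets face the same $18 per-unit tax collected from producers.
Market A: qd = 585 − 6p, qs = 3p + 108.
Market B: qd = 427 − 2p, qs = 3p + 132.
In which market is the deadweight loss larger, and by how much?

Market A: pre-tax p* = $53, q* = 267; post-tax q = 231; deadweight loss = $324.
Market B: pre-tax p* = $59, q* = 309; post-tax q = 287.4; deadweight loss = $194.4.
Difference: $324 vs $194.4 → market A is larger by $129.6.

Market A, by $129.6.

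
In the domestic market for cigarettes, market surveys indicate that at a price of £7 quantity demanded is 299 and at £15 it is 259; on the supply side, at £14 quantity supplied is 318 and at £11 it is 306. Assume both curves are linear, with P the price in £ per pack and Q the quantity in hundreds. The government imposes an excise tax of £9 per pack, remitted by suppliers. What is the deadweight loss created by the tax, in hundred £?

Deadweight loss = £90 hundred.

Demand slope: (259 − 299)/(15 − 7) = -5, so Qd = 334 − 5P.
Supply slope: (306 − 318)/(11 − 14) = 4, so Qs = 4P + 262.
Before the tax: set 334 − 5P = 4P + 262 → P* = £8, Q* = 294.
With the tax collected from suppliers, supply shifts: Qs = 4(P − 9) + 262.
Solving gives Q = 274 with consumers paying £12 and suppliers receiving £3 (the £9 wedge).
Quantity falls by |ΔQ| = |294 − 274| = 20.
DWL = ½ · t · |ΔQ| = ½ · 9 · 20 = £90.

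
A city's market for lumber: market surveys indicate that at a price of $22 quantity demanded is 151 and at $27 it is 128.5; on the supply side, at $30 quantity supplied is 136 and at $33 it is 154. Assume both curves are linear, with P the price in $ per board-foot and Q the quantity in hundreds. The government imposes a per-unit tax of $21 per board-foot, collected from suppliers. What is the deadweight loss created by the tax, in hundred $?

Demand slope: (128.5 − 151)/(27 − 22) = -4.5, so Qd = 250 − 4.5P.
Supply slope: (154 − 136)/(33 − 30) = 6, so Qs = 6P − 44.
Before the tax: set 250 − 4.5P = 6P − 44 → P* = $28, Q* = 124.
With the tax collected from suppliers, supply shifts: Qs = 6(P − 21) − 44.
Solving gives Q = 70 with consumers paying $40 and suppliers receiving $19 (the $21 wedge).
Quantity falls by |ΔQ| = |124 − 70| = 54.
DWL = ½ · t · |ΔQ| = ½ · 21 · 54 = $567.

Deadweight loss = $567 hundred.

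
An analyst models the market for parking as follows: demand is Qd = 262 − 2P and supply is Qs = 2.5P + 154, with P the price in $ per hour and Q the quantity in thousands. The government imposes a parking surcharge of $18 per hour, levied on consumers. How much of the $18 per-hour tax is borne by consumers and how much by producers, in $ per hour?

Before the tax: set 262 − 2P = 2.5P + 154 → P* = $24, Q* = 214.
With the tax collected from consumers, demand (in seller-price terms) shifts: Qd = 262 − 2(P + 18).
Solving gives Q = 194 with consumers paying $34 and producers receiving $16 (the $18 wedge).
Burden on consumers: $10; on producers: $8. (They sum to $18.)
The less price-elastic side of the market bears the larger share of a per-unit tax.

Consumers bear $10 per hour; producers bear $8 per hour.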